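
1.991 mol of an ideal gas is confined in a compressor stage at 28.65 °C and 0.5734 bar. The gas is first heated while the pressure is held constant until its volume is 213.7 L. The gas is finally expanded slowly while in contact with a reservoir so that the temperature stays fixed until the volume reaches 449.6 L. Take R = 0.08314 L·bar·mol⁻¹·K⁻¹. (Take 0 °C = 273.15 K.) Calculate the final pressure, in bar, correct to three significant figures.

P₃ ≈ 0.273 bar

Convert: T₁ = 301.8 K.
From PV = nRT: V₁ = nRT₁/P₁ = 87.13 L.
P constant ⇒ V ∝ T: P₂ = P₁; T₂ = T₁·(V₂/V₁) = 740.3 K.
Isothermal, so P V is constant: T₃ = T₂; P₃ = P₂·(V₂/V₃) = 0.2725 bar.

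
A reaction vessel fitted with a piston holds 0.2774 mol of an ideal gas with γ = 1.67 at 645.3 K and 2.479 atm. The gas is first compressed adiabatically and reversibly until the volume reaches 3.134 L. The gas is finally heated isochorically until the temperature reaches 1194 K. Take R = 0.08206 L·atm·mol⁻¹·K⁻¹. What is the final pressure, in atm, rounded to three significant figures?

P₃ ≈ 8.67 atm

From PV = nRT: V₁ = nRT₁/P₁ = 5.925 L.
Adiabatic (γ = 1.67), T V^(γ−1) and P V^γ constant: T₂ = T₁·(V₁/V₂)^(γ−1) = 988.8 K; P₂ = P₁·(V₁/V₂)^γ = 7.182 atm.
V constant ⇒ P ∝ T: V₃ = V₂; P₃ = P₂·(T₃/T₂) = 8.672 atm.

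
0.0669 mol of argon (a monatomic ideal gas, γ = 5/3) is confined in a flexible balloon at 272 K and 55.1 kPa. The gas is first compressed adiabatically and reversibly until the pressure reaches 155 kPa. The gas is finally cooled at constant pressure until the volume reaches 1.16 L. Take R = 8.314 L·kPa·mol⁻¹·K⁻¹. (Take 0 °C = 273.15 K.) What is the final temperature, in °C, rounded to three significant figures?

T₃ ≈ 50.1 °C

From PV = nRT: V₁ = nRT₁/P₁ = 2.746 L.
Adiabatic (γ = 5/3), T V^(γ−1) and P V^γ constant: T₂ = T₁·(P₂/P₁)^((γ−1)/γ) = 411.4 K; V₂ = V₁·(P₁/P₂)^(1/γ) = 1.476 L.
Isobaric, so V/T is constant: P₃ = P₂; T₃ = T₂·(V₃/V₂) = 323.3 K.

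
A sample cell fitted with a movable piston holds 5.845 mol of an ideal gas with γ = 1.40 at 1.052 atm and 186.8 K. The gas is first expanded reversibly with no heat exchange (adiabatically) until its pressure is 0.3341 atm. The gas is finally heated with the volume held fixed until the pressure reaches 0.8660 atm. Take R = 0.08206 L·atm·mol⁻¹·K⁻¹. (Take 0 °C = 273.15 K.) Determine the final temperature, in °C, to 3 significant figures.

T₃ ≈ 75.7 °C

From PV = nRT: V₁ = nRT₁/P₁ = 85.17 L.
Adiabatic (γ = 1.40), T V^(γ−1) and P V^γ constant: T₂ = T₁·(P₂/P₁)^((γ−1)/γ) = 134.6 K; V₂ = V₁·(P₁/P₂)^(1/γ) = 193.2 L.
Isochoric, so P/T is constant: V₃ = V₂; T₃ = T₂·(P₃/P₂) = 348.9 K.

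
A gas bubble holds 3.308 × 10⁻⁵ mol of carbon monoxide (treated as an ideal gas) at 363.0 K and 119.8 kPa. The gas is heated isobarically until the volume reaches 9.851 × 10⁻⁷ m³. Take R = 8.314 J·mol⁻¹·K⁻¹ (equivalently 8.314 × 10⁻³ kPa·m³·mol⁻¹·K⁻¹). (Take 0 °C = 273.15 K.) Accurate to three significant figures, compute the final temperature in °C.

From PV = nRT: V₁ = nRT₁/P₁ = 8.333e-07 m³.
P constant ⇒ V ∝ T: P₂ = P₁; T₂ = T₁·(V₂/V₁) = 429.1 K.

T₂ ≈ 156 °C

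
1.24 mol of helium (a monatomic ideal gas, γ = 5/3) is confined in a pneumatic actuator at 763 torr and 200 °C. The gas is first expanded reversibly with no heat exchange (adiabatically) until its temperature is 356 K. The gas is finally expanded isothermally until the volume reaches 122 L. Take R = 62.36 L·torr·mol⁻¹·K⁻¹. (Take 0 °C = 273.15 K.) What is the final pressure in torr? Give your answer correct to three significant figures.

Convert: T₁ = 473.1 K.
From PV = nRT: V₁ = nRT₁/P₁ = 47.95 L.
Reversible adiabatic, γ = 5/3: P₂ = P₁·(T₂/T₁)^(γ/(γ−1)) = 374.7 torr; V₂ = V₁·(T₁/T₂)^(1/(γ−1)) = 73.47 L.
T constant ⇒ Boyle's law P V = const: T₃ = T₂; P₃ = P₂·(V₂/V₃) = 225.6 torr.

P₃ ≈ 226 torr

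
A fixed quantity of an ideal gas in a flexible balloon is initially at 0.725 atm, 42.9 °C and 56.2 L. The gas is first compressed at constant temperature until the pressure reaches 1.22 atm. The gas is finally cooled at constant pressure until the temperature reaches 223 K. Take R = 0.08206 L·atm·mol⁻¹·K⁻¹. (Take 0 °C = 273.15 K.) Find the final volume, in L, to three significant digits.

V₃ ≈ 23.6 L

Convert: T₁ = 316.0 K.
Isothermal, so P V is constant: T₂ = T₁; V₂ = V₁·(P₁/P₂) = 33.40 L.
P constant ⇒ V ∝ T: P₃ = P₂; V₃ = V₂·(T₃/T₂) = 23.56 L.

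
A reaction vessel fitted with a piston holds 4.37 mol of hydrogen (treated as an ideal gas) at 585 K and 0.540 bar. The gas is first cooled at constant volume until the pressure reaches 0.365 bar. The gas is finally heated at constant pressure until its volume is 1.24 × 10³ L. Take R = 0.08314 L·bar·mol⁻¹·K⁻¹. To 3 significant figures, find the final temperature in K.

From PV = nRT: V₁ = nRT₁/P₁ = 393.6 L.
Isochoric, so P/T is constant: V₂ = V₁; T₂ = T₁·(P₂/P₁) = 395.4 K.
Isobaric, so V/T is constant: P₃ = P₂; T₃ = T₂·(V₃/V₂) = 1246 K.

T₃ ≈ 1.25e+03 K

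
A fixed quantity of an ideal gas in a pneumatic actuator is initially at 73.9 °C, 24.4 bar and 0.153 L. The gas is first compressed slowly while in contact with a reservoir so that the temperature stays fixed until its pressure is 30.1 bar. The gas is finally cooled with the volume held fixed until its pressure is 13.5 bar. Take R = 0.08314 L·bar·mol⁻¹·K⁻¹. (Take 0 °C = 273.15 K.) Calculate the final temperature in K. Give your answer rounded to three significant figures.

T₃ ≈ 156 K

Convert: T₁ = 347.0 K.
T constant ⇒ Boyle's law P V = const: T₂ = T₁; V₂ = V₁·(P₁/P₂) = 0.1240 L.
Isochoric, so P/T is constant: V₃ = V₂; T₃ = T₂·(P₃/P₂) = 155.7 K.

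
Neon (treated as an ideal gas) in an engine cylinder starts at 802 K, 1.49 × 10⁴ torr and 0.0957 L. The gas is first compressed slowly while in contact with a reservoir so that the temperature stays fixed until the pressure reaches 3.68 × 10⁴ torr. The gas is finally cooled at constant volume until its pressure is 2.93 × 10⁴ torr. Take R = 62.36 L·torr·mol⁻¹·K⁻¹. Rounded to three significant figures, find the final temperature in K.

T₃ ≈ 639 K

T constant ⇒ Boyle's law P V = const: T₂ = T₁; V₂ = V₁·(P₁/P₂) = 0.03875 L.
Isochoric, so P/T is constant: V₃ = V₂; T₃ = T₂·(P₃/P₂) = 638.5 K.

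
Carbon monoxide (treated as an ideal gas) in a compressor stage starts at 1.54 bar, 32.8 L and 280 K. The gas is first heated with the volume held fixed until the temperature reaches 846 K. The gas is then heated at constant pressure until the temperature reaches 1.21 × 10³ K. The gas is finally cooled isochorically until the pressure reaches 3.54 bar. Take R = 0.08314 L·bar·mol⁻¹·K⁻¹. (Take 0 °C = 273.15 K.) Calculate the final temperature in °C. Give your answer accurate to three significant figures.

V constant ⇒ P ∝ T: V₂ = V₁; P₂ = P₁·(T₂/T₁) = 4.653 bar.
Isobaric, so V/T is constant: P₃ = P₂; V₃ = V₂·(T₃/T₂) = 46.91 L.
V constant ⇒ P ∝ T: V₄ = V₃; T₄ = T₃·(P₄/P₃) = 920.6 K.

T₄ ≈ 647 °C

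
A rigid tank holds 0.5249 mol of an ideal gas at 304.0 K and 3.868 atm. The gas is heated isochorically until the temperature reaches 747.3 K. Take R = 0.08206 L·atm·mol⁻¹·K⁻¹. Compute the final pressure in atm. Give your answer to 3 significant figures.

From PV = nRT: V₁ = nRT₁/P₁ = 3.385 L.
V constant ⇒ P ∝ T: V₂ = V₁; P₂ = P₁·(T₂/T₁) = 9.508 atm.

P₂ ≈ 9.51 atm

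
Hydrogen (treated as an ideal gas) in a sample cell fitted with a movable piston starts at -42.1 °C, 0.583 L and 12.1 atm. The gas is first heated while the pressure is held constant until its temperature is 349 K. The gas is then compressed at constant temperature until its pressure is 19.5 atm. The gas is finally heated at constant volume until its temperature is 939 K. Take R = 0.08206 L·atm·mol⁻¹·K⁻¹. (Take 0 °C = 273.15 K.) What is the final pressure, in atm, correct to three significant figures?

P₄ ≈ 52.5 atm

Convert: T₁ = 231.0 K.
P constant ⇒ V ∝ T: P₂ = P₁; V₂ = V₁·(T₂/T₁) = 0.8806 L.
Isothermal, so P V is constant: T₃ = T₂; V₃ = V₂·(P₂/P₃) = 0.5464 L.
Isochoric, so P/T is constant: V₄ = V₃; P₄ = P₃·(T₄/T₃) = 52.47 atm.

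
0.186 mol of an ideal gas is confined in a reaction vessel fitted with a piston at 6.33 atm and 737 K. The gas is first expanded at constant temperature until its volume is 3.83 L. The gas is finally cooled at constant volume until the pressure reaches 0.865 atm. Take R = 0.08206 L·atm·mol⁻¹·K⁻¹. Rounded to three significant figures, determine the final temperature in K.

T₃ ≈ 217 K

From PV = nRT: V₁ = nRT₁/P₁ = 1.777 L.
T constant ⇒ Boyle's law P V = const: T₂ = T₁; P₂ = P₁·(V₁/V₂) = 2.937 atm.
V constant ⇒ P ∝ T: V₃ = V₂; T₃ = T₂·(P₃/P₂) = 217.1 K.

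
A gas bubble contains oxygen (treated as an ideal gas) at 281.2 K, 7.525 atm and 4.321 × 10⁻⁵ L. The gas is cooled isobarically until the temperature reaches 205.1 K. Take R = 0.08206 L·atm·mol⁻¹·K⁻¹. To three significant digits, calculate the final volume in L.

V₂ ≈ 3.15e-05 L

Isobaric, so V/T is constant: P₂ = P₁; V₂ = V₁·(T₂/T₁) = 3.152e-05 L.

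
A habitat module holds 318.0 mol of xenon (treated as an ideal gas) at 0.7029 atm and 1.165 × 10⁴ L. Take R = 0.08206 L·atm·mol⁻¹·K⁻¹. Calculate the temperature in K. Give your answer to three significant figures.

PV = nRT ⇒ T = PV/(nR) = (0.7029 × 1.165e+04) / (318.0 × 0.08206)

T ≈ 314 K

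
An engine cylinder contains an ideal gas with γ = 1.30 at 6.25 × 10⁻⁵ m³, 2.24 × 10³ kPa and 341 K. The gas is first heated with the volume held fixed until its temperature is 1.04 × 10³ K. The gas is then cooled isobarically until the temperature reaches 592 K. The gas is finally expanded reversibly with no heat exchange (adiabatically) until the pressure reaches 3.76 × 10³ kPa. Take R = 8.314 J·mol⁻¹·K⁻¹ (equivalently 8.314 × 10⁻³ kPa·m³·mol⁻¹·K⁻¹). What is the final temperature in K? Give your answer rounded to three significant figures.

V constant ⇒ P ∝ T: V₂ = V₁; P₂ = P₁·(T₂/T₁) = 6832 kPa.
P constant ⇒ V ∝ T: P₃ = P₂; V₃ = V₂·(T₃/T₂) = 3.558e-05 m³.
Reversible adiabatic, γ = 1.30: T₄ = T₃·(P₄/P₃)^((γ−1)/γ) = 515.8 K; V₄ = V₃·(P₃/P₄)^(1/γ) = 5.632e-05 m³.

T₄ ≈ 516 K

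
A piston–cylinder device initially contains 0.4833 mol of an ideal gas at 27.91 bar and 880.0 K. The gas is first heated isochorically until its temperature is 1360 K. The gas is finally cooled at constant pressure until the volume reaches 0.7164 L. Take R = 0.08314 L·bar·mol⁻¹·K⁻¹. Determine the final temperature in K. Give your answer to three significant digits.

From PV = nRT: V₁ = nRT₁/P₁ = 1.267 L.
V constant ⇒ P ∝ T: V₂ = V₁; P₂ = P₁·(T₂/T₁) = 43.13 bar.
Isobaric, so V/T is constant: P₃ = P₂; T₃ = T₂·(V₃/V₂) = 769.0 K.

T₃ ≈ 769 K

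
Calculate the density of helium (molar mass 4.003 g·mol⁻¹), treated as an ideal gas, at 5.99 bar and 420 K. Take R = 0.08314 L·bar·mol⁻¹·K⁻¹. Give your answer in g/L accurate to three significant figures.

ρ ≈ 0.687 g/L

ρ = PM/(RT) = (5.99 × 4.003) / (0.08314 × 420.0)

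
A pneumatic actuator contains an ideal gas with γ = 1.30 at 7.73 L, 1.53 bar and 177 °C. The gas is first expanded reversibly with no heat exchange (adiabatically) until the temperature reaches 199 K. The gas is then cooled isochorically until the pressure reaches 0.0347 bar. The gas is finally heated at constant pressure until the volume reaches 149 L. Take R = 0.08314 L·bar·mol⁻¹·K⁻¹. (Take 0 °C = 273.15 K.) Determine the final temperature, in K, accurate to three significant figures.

T₄ ≈ 197 K

Convert: T₁ = 450.1 K.
Adiabatic (γ = 1.30), T V^(γ−1) and P V^γ constant: P₂ = P₁·(T₂/T₁)^(γ/(γ−1)) = 0.04452 bar; V₂ = V₁·(T₁/T₂)^(1/(γ−1)) = 117.5 L.
Isochoric, so P/T is constant: V₃ = V₂; T₃ = T₂·(P₃/P₂) = 155.1 K.
Isobaric, so V/T is constant: P₄ = P₃; T₄ = T₃·(V₄/V₃) = 196.8 K.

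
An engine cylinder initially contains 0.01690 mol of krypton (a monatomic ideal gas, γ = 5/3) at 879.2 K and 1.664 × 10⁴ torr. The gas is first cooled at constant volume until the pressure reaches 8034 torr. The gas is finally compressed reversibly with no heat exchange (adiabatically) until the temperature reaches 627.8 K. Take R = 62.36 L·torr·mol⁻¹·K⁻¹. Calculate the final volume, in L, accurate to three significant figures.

From PV = nRT: V₁ = nRT₁/P₁ = 0.05568 L.
V constant ⇒ P ∝ T: V₂ = V₁; T₂ = T₁·(P₂/P₁) = 424.5 K.
Adiabatic (γ = 5/3), T V^(γ−1) and P V^γ constant: P₃ = P₂·(T₃/T₂)^(γ/(γ−1)) = 2.137e+04 torr; V₃ = V₂·(T₂/T₃)^(1/(γ−1)) = 0.03096 L.

V₃ ≈ 0.0310 L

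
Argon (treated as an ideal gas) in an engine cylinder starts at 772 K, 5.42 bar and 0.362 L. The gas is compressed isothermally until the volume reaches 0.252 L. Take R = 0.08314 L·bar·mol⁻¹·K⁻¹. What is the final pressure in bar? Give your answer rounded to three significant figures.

P₂ ≈ 7.79 bar

T constant ⇒ Boyle's law P V = const: T₂ = T₁; P₂ = P₁·(V₁/V₂) = 7.786 bar.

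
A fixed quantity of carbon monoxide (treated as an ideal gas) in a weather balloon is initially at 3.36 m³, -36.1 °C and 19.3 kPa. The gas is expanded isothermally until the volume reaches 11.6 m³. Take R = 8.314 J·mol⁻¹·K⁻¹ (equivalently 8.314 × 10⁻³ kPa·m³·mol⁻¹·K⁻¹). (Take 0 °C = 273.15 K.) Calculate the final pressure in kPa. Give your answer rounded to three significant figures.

Convert: T₁ = 237.0 K.
Isothermal, so P V is constant: T₂ = T₁; P₂ = P₁·(V₁/V₂) = 5.590 kPa.

P₂ ≈ 5.59 kPa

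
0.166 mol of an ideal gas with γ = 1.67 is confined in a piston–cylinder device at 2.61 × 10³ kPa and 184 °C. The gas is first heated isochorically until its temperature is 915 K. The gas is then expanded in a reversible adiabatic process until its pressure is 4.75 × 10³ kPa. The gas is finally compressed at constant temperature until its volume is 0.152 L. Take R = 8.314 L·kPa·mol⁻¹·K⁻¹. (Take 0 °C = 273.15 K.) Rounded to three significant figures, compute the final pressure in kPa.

P₄ ≈ 8.00e+03 kPa

Convert: T₁ = 457.1 K.
From PV = nRT: V₁ = nRT₁/P₁ = 0.2417 L.
V constant ⇒ P ∝ T: V₂ = V₁; P₂ = P₁·(T₂/T₁) = 5224 kPa.
Reversible adiabatic, γ = 1.67: T₃ = T₂·(P₃/P₂)^((γ−1)/γ) = 880.7 K; V₃ = V₂·(P₂/P₃)^(1/γ) = 0.2559 L.
Isothermal, so P V is constant: T₄ = T₃; P₄ = P₃·(V₃/V₄) = 7997 kPa.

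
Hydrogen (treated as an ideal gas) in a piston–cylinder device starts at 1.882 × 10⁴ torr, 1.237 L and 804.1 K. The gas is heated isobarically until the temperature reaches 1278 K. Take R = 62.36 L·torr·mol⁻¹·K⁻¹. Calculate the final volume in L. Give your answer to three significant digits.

V₂ ≈ 1.97 L

Isobaric, so V/T is constant: P₂ = P₁; V₂ = V₁·(T₂/T₁) = 1.966 L.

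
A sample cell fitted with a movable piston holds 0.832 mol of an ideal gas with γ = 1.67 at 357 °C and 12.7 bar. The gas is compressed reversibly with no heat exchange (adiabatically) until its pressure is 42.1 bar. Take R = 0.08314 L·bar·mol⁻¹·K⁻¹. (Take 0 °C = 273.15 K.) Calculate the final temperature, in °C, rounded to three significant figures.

T₂ ≈ 746 °C

Convert: T₁ = 630.1 K.
From PV = nRT: V₁ = nRT₁/P₁ = 3.432 L.
Reversible adiabatic, γ = 1.67: T₂ = T₁·(P₂/P₁)^((γ−1)/γ) = 1019 K; V₂ = V₁·(P₁/P₂)^(1/γ) = 1.675 L.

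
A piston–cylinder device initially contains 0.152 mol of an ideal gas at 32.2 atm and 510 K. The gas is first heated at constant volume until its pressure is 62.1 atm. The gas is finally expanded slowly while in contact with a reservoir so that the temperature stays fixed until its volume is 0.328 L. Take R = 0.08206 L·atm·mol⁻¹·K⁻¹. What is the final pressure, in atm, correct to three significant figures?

From PV = nRT: V₁ = nRT₁/P₁ = 0.1976 L.
V constant ⇒ P ∝ T: V₂ = V₁; T₂ = T₁·(P₂/P₁) = 983.6 K.
T constant ⇒ Boyle's law P V = const: T₃ = T₂; P₃ = P₂·(V₂/V₃) = 37.40 atm.

P₃ ≈ 37.4 atm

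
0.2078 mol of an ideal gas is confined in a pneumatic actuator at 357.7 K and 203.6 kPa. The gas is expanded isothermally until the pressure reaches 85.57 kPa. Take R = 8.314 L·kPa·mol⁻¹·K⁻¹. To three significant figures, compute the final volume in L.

V₂ ≈ 7.22 L

From PV = nRT: V₁ = nRT₁/P₁ = 3.035 L.
T constant ⇒ Boyle's law P V = const: T₂ = T₁; V₂ = V₁·(P₁/P₂) = 7.222 L.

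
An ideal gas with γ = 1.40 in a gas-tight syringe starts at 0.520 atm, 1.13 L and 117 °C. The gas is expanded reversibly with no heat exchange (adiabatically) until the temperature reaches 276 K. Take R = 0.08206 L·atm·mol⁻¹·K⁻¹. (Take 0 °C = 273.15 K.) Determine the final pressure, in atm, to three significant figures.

Convert: T₁ = 390.1 K.
Reversible adiabatic, γ = 1.40: P₂ = P₁·(T₂/T₁)^(γ/(γ−1)) = 0.1548 atm; V₂ = V₁·(T₁/T₂)^(1/(γ−1)) = 2.685 L.

P₂ ≈ 0.155 atm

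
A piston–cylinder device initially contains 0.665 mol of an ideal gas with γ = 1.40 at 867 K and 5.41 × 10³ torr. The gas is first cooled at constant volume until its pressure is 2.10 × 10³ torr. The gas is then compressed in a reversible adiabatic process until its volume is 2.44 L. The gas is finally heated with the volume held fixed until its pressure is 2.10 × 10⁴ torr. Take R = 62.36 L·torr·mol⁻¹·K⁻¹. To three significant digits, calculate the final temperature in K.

From PV = nRT: V₁ = nRT₁/P₁ = 6.646 L.
V constant ⇒ P ∝ T: V₂ = V₁; T₂ = T₁·(P₂/P₁) = 336.5 K.
Reversible adiabatic, γ = 1.40: T₃ = T₂·(V₂/V₃)^(γ−1) = 502.5 K; P₃ = P₂·(V₂/V₃)^γ = 8540 torr.
V constant ⇒ P ∝ T: V₄ = V₃; T₄ = T₃·(P₄/P₃) = 1236 K.

T₄ ≈ 1.24e+03 K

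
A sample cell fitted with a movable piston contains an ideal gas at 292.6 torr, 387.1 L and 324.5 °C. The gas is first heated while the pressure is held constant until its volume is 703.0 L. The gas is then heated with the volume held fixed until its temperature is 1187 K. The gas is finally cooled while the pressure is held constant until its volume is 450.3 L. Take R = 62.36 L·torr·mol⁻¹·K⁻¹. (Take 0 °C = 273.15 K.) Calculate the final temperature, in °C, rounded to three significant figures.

Convert: T₁ = 597.6 K.
P constant ⇒ V ∝ T: P₂ = P₁; T₂ = T₁·(V₂/V₁) = 1085 K.
Isochoric, so P/T is constant: V₃ = V₂; P₃ = P₂·(T₃/T₂) = 320.0 torr.
P constant ⇒ V ∝ T: P₄ = P₃; T₄ = T₃·(V₄/V₃) = 760.3 K.

T₄ ≈ 487 °C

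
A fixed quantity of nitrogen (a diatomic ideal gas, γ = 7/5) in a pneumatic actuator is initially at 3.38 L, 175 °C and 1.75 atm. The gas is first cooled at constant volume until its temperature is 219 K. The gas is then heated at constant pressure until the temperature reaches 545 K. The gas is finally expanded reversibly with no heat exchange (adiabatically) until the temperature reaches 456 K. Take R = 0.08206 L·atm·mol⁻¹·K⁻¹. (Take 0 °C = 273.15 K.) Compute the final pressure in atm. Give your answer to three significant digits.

Convert: T₁ = 448.1 K.
V constant ⇒ P ∝ T: V₂ = V₁; P₂ = P₁·(T₂/T₁) = 0.8552 atm.
P constant ⇒ V ∝ T: P₃ = P₂; V₃ = V₂·(T₃/T₂) = 8.411 L.
Adiabatic (γ = 7/5), T V^(γ−1) and P V^γ constant: P₄ = P₃·(T₄/T₃)^(γ/(γ−1)) = 0.4582 atm; V₄ = V₃·(T₃/T₄)^(1/(γ−1)) = 13.14 L.

P₄ ≈ 0.458 atm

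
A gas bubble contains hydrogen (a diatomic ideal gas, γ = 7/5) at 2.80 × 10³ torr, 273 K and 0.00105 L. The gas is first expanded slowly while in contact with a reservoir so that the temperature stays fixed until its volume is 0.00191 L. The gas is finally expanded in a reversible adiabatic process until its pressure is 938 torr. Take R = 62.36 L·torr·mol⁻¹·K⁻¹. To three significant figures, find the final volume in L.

V₃ ≈ 0.00272 L

Isothermal, so P V is constant: T₂ = T₁; P₂ = P₁·(V₁/V₂) = 1539 torr.
Reversible adiabatic, γ = 7/5: T₃ = T₂·(P₃/P₂)^((γ−1)/γ) = 237.0 K; V₃ = V₂·(P₂/P₃)^(1/γ) = 0.002721 L.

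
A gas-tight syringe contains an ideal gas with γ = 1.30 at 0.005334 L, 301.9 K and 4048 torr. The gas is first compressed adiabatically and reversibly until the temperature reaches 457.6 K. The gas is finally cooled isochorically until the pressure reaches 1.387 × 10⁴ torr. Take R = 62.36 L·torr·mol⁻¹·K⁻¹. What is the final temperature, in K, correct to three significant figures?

Adiabatic (γ = 1.30), T V^(γ−1) and P V^γ constant: P₂ = P₁·(T₂/T₁)^(γ/(γ−1)) = 2.454e+04 torr; V₂ = V₁·(T₁/T₂)^(1/(γ−1)) = 0.001333 L.
Isochoric, so P/T is constant: V₃ = V₂; T₃ = T₂·(P₃/P₂) = 258.6 K.

T₃ ≈ 259 K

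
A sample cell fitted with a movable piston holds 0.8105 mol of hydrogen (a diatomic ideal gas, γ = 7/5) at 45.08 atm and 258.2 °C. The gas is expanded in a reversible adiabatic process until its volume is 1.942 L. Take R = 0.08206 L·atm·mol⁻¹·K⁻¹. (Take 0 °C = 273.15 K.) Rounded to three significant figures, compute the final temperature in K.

T₂ ≈ 370 K

Convert: T₁ = 531.3 K.
From PV = nRT: V₁ = nRT₁/P₁ = 0.7839 L.
Reversible adiabatic, γ = 7/5: T₂ = T₁·(V₁/V₂)^(γ−1) = 369.7 K; P₂ = P₁·(V₁/V₂)^γ = 12.66 atm.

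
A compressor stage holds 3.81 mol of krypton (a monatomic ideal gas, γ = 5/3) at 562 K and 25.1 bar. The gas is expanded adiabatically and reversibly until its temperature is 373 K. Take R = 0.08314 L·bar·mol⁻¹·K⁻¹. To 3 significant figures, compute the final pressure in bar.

From PV = nRT: V₁ = nRT₁/P₁ = 7.092 L.
Adiabatic (γ = 5/3), T V^(γ−1) and P V^γ constant: P₂ = P₁·(T₂/T₁)^(γ/(γ−1)) = 9.008 bar; V₂ = V₁·(T₁/T₂)^(1/(γ−1)) = 13.12 L.

P₂ ≈ 9.01 bar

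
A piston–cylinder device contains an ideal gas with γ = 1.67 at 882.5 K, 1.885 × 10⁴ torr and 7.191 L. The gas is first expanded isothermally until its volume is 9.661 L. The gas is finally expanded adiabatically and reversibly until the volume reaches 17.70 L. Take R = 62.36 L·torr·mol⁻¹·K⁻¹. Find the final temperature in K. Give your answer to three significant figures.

T₃ ≈ 588 K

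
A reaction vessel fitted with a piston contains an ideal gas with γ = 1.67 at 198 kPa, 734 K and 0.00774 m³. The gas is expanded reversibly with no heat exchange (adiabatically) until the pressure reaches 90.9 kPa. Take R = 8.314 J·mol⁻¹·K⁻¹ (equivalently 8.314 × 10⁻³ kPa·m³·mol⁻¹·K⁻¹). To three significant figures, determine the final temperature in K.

T₂ ≈ 537 K

Adiabatic (γ = 1.67), T V^(γ−1) and P V^γ constant: T₂ = T₁·(P₂/P₁)^((γ−1)/γ) = 537.1 K; V₂ = V₁·(P₁/P₂)^(1/γ) = 0.01234 m³.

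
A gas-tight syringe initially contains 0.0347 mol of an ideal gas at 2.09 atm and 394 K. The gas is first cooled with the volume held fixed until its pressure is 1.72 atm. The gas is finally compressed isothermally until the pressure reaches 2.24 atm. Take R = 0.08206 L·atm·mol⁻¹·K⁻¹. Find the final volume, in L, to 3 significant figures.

From PV = nRT: V₁ = nRT₁/P₁ = 0.5368 L.
Isochoric, so P/T is constant: V₂ = V₁; T₂ = T₁·(P₂/P₁) = 324.2 K.
Isothermal, so P V is constant: T₃ = T₂; V₃ = V₂·(P₂/P₃) = 0.4122 L.

V₃ ≈ 0.412 L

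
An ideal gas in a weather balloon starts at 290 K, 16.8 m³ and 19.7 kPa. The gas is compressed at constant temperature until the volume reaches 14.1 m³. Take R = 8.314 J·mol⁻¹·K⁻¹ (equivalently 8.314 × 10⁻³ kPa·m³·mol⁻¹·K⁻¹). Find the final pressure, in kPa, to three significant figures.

T constant ⇒ Boyle's law P V = const: T₂ = T₁; P₂ = P₁·(V₁/V₂) = 23.47 kPa.

P₂ ≈ 23.5 kPa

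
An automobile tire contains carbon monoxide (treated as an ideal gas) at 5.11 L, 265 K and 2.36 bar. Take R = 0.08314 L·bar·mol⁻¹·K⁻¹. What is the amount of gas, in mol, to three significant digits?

PV = nRT ⇒ n = PV/(RT) = (2.36 × 5.11) / (0.08314 × 265)

n ≈ 0.547 mol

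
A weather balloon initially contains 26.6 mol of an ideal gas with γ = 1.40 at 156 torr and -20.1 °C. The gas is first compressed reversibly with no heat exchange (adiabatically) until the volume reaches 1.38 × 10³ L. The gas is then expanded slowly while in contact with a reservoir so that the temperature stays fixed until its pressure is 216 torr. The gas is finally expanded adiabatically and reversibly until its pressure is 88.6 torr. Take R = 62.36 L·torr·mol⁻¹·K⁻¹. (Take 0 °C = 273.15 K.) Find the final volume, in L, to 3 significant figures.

V₄ ≈ 4.80e+03 L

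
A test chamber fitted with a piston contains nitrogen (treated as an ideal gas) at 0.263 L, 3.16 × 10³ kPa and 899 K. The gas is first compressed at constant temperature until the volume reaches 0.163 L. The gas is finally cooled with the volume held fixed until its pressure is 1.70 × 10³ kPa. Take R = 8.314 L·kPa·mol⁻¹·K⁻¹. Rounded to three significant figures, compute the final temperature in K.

T₃ ≈ 300 K

T constant ⇒ Boyle's law P V = const: T₂ = T₁; P₂ = P₁·(V₁/V₂) = 5099 kPa.
V constant ⇒ P ∝ T: V₃ = V₂; T₃ = T₂·(P₃/P₂) = 299.7 K.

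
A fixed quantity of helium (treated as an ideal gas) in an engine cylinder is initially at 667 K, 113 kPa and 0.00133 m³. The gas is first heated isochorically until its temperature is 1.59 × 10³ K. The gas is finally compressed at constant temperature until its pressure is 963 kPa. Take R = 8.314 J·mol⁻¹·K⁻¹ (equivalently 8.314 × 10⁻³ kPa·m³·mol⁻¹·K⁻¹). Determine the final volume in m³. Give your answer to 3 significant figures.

V constant ⇒ P ∝ T: V₂ = V₁; P₂ = P₁·(T₂/T₁) = 269.4 kPa.
T constant ⇒ Boyle's law P V = const: T₃ = T₂; V₃ = V₂·(P₂/P₃) = 0.0003720 m³.

V₃ ≈ 0.000372 m³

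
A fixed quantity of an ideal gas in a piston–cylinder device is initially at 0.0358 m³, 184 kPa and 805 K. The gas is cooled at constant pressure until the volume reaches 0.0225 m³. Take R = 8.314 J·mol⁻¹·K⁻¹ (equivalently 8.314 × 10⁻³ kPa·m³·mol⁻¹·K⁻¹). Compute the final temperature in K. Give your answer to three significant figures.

Isobaric, so V/T is constant: P₂ = P₁; T₂ = T₁·(V₂/V₁) = 505.9 K.

T₂ ≈ 506 K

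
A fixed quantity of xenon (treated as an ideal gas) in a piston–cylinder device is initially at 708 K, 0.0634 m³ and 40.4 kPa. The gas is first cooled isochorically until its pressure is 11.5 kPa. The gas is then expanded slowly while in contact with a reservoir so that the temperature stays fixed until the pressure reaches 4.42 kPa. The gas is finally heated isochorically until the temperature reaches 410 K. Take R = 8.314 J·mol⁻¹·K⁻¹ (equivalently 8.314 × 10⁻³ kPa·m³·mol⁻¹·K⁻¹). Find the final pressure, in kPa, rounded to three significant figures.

P₄ ≈ 8.99 kPa

Isochoric, so P/T is constant: V₂ = V₁; T₂ = T₁·(P₂/P₁) = 201.5 K.
Isothermal, so P V is constant: T₃ = T₂; V₃ = V₂·(P₂/P₃) = 0.1650 m³.
Isochoric, so P/T is constant: V₄ = V₃; P₄ = P₃·(T₄/T₃) = 8.992 kPa.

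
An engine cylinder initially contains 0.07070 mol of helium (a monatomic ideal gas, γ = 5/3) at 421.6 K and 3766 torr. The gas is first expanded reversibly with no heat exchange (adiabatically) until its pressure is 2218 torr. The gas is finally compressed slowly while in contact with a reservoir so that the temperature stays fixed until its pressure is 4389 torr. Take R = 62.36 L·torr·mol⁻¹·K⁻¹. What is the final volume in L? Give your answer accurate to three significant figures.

From PV = nRT: V₁ = nRT₁/P₁ = 0.4936 L.
Adiabatic (γ = 5/3), T V^(γ−1) and P V^γ constant: T₂ = T₁·(P₂/P₁)^((γ−1)/γ) = 341.1 K; V₂ = V₁·(P₁/P₂)^(1/γ) = 0.6781 L.
Isothermal, so P V is constant: T₃ = T₂; V₃ = V₂·(P₂/P₃) = 0.3427 L.

V₃ ≈ 0.343 L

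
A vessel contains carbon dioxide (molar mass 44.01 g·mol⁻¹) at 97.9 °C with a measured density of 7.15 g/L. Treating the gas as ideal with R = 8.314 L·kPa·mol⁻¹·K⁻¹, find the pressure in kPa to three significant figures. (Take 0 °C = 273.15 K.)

P ≈ 501 kPa

ρ = PM/(RT) ⇒ P = ρRT/M = (7.15 × 8.314 × 371.0) / 44.01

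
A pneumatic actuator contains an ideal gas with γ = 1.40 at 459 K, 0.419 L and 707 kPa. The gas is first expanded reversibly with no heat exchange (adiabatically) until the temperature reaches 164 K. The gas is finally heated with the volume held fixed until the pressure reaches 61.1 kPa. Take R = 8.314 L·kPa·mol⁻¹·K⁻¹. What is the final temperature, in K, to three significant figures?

T₃ ≈ 520 K

Reversible adiabatic, γ = 1.40: P₂ = P₁·(T₂/T₁)^(γ/(γ−1)) = 19.28 kPa; V₂ = V₁·(T₁/T₂)^(1/(γ−1)) = 5.491 L.
Isochoric, so P/T is constant: V₃ = V₂; T₃ = T₂·(P₃/P₂) = 519.8 K.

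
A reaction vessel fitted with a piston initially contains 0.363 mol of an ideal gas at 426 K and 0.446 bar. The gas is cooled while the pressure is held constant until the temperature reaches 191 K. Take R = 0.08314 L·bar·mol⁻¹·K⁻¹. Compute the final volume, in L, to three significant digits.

From PV = nRT: V₁ = nRT₁/P₁ = 28.83 L.
Isobaric, so V/T is constant: P₂ = P₁; V₂ = V₁·(T₂/T₁) = 12.92 L.

V₂ ≈ 12.9 L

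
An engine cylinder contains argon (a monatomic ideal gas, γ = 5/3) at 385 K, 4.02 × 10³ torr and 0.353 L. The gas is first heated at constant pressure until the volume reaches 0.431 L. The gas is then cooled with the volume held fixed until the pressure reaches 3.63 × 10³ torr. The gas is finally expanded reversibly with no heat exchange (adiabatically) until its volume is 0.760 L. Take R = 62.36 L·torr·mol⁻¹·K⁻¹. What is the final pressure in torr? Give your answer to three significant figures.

P₄ ≈ 1.41e+03 torr

Isobaric, so V/T is constant: P₂ = P₁; T₂ = T₁·(V₂/V₁) = 470.1 K.
V constant ⇒ P ∝ T: V₃ = V₂; T₃ = T₂·(P₃/P₂) = 424.5 K.
Adiabatic (γ = 5/3), T V^(γ−1) and P V^γ constant: T₄ = T₃·(V₃/V₄)^(γ−1) = 290.8 K; P₄ = P₃·(V₃/V₄)^γ = 1410 torr.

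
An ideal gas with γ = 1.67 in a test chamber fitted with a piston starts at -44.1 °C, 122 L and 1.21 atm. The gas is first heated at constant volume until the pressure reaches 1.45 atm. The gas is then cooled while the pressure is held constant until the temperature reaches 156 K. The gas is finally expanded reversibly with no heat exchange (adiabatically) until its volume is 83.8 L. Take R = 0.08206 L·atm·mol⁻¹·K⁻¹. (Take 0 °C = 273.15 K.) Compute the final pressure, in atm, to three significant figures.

P₄ ≈ 1.06 atm

Convert: T₁ = 229.0 K.
V constant ⇒ P ∝ T: V₂ = V₁; T₂ = T₁·(P₂/P₁) = 274.5 K.
P constant ⇒ V ∝ T: P₃ = P₂; V₃ = V₂·(T₃/T₂) = 69.34 L.
Adiabatic (γ = 1.67), T V^(γ−1) and P V^γ constant: T₄ = T₃·(V₃/V₄)^(γ−1) = 137.4 K; P₄ = P₃·(V₃/V₄)^γ = 1.057 atm.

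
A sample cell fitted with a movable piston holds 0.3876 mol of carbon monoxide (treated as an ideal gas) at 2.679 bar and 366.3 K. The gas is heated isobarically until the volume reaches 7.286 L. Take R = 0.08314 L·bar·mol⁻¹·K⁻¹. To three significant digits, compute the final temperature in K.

T₂ ≈ 606 K

From PV = nRT: V₁ = nRT₁/P₁ = 4.406 L.
Isobaric, so V/T is constant: P₂ = P₁; T₂ = T₁·(V₂/V₁) = 605.7 K.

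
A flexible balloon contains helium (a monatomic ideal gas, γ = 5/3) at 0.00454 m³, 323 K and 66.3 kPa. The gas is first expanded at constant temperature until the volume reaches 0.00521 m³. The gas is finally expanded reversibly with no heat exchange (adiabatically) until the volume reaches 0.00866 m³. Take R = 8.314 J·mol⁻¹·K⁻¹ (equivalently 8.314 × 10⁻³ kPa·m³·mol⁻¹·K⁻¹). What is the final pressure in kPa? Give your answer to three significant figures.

P₃ ≈ 24.8 kPa

Isothermal, so P V is constant: T₂ = T₁; P₂ = P₁·(V₁/V₂) = 57.77 kPa.
Adiabatic (γ = 5/3), T V^(γ−1) and P V^γ constant: T₃ = T₂·(V₂/V₃)^(γ−1) = 230.2 K; P₃ = P₂·(V₂/V₃)^γ = 24.77 kPa.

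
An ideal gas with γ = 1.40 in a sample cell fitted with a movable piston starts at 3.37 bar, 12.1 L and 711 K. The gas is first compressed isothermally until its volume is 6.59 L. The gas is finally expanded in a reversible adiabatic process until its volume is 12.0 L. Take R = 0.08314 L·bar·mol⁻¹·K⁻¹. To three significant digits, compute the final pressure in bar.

P₃ ≈ 2.67 bar

T constant ⇒ Boyle's law P V = const: T₂ = T₁; P₂ = P₁·(V₁/V₂) = 6.188 bar.
Reversible adiabatic, γ = 1.40: T₃ = T₂·(V₂/V₃)^(γ−1) = 559.4 K; P₃ = P₂·(V₂/V₃)^γ = 2.674 bar.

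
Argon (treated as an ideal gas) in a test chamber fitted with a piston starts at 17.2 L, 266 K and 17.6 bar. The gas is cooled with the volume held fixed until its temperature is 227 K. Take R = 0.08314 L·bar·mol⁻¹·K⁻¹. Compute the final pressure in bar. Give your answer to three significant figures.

P₂ ≈ 15.0 bar

Isochoric, so P/T is constant: V₂ = V₁; P₂ = P₁·(T₂/T₁) = 15.02 bar.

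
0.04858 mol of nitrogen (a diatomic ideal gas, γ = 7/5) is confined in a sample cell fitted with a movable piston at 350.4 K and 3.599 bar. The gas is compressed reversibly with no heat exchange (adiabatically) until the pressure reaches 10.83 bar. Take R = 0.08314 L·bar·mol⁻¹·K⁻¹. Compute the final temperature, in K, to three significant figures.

T₂ ≈ 480 K

From PV = nRT: V₁ = nRT₁/P₁ = 0.3932 L.
Adiabatic (γ = 7/5), T V^(γ−1) and P V^γ constant: T₂ = T₁·(P₂/P₁)^((γ−1)/γ) = 480.0 K; V₂ = V₁·(P₁/P₂)^(1/γ) = 0.1790 L.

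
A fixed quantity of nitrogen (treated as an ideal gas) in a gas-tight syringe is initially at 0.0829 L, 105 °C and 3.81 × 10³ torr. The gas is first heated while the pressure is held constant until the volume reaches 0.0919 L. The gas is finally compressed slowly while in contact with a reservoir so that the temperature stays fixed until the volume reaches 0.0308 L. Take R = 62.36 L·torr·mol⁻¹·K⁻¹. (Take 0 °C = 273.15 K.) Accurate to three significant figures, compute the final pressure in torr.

Convert: T₁ = 378.1 K.
Isobaric, so V/T is constant: P₂ = P₁; T₂ = T₁·(V₂/V₁) = 419.2 K.
T constant ⇒ Boyle's law P V = const: T₃ = T₂; P₃ = P₂·(V₂/V₃) = 1.137e+04 torr.

P₃ ≈ 1.14e+04 torr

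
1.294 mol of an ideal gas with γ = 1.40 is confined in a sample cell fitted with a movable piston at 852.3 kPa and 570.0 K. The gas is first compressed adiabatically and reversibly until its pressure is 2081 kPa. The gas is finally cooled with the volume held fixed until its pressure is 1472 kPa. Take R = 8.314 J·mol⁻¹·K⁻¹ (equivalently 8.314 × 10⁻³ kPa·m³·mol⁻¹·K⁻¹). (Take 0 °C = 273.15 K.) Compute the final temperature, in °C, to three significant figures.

From PV = nRT: V₁ = nRT₁/P₁ = 0.007195 m³.
Adiabatic (γ = 1.40), T V^(γ−1) and P V^γ constant: T₂ = T₁·(P₂/P₁)^((γ−1)/γ) = 735.6 K; V₂ = V₁·(P₁/P₂)^(1/γ) = 0.003803 m³.
V constant ⇒ P ∝ T: V₃ = V₂; T₃ = T₂·(P₃/P₂) = 520.3 K.

T₃ ≈ 247 °C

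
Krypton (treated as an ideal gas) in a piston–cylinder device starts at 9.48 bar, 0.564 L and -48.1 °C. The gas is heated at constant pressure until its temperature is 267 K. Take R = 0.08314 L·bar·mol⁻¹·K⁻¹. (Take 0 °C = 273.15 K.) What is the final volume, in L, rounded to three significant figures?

V₂ ≈ 0.669 L

Convert: T₁ = 225.0 K.
Isobaric, so V/T is constant: P₂ = P₁; V₂ = V₁·(T₂/T₁) = 0.6691 L.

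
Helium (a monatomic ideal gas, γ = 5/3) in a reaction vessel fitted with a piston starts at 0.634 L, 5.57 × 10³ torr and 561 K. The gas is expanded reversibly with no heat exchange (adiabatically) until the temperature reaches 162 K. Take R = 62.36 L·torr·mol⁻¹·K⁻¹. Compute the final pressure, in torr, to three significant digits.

P₂ ≈ 250 torr

Adiabatic (γ = 5/3), T V^(γ−1) and P V^γ constant: P₂ = P₁·(T₂/T₁)^(γ/(γ−1)) = 249.6 torr; V₂ = V₁·(T₁/T₂)^(1/(γ−1)) = 4.086 L.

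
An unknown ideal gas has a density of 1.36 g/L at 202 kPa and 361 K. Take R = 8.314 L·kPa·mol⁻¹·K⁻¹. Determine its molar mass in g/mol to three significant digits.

ρ = PM/(RT) ⇒ M = ρRT/P = (1.36 × 8.314 × 361.0) / 202

M ≈ 20.2 g/mol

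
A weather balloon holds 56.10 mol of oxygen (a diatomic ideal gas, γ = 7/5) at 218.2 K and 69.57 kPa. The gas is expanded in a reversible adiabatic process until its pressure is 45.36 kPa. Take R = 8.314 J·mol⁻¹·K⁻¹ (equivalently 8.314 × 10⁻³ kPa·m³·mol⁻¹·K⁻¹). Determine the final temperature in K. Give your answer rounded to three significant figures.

T₂ ≈ 193 K

From PV = nRT: V₁ = nRT₁/P₁ = 1.463 m³.
Adiabatic (γ = 7/5), T V^(γ−1) and P V^γ constant: T₂ = T₁·(P₂/P₁)^((γ−1)/γ) = 193.1 K; V₂ = V₁·(P₁/P₂)^(1/γ) = 1.986 m³.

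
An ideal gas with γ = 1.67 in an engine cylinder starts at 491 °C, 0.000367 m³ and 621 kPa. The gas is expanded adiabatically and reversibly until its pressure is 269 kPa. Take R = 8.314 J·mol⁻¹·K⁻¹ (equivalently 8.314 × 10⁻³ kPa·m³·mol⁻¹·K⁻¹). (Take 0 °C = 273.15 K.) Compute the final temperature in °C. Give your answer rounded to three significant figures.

T₂ ≈ 273 °C

Convert: T₁ = 764.1 K.
Adiabatic (γ = 1.67), T V^(γ−1) and P V^γ constant: T₂ = T₁·(P₂/P₁)^((γ−1)/γ) = 546.3 K; V₂ = V₁·(P₁/P₂)^(1/γ) = 0.0006057 m³.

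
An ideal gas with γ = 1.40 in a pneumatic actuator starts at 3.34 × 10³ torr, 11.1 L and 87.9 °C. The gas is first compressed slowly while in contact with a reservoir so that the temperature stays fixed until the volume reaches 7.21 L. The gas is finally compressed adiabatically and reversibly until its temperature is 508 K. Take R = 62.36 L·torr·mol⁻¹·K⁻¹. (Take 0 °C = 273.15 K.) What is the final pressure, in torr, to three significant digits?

Convert: T₁ = 361.0 K.
T constant ⇒ Boyle's law P V = const: T₂ = T₁; P₂ = P₁·(V₁/V₂) = 5142 torr.
Adiabatic (γ = 1.40), T V^(γ−1) and P V^γ constant: P₃ = P₂·(T₃/T₂)^(γ/(γ−1)) = 1.699e+04 torr; V₃ = V₂·(T₂/T₃)^(1/(γ−1)) = 3.070 L.

P₃ ≈ 1.70e+04 torr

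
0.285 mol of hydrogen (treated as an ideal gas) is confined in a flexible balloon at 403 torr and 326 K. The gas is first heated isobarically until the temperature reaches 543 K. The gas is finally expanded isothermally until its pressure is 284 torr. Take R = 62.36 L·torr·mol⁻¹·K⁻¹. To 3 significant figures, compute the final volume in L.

V₃ ≈ 34.0 L

From PV = nRT: V₁ = nRT₁/P₁ = 14.38 L.
Isobaric, so V/T is constant: P₂ = P₁; V₂ = V₁·(T₂/T₁) = 23.95 L.
Isothermal, so P V is constant: T₃ = T₂; V₃ = V₂·(P₂/P₃) = 33.98 L.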